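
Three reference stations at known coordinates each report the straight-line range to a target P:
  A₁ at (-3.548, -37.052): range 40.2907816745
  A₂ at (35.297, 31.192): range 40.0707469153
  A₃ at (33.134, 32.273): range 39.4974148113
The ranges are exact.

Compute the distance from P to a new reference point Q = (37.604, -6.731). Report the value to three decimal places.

30.209

eq1: (x + 3.548)² + (y + 37.052)² = 40.2907816745²
eq2: (x − 35.297)² + (y − 31.192)² = 40.0707469153²
eq3: (x − 33.134)² + (y − 32.273)² = 39.4974148113²
eq1−eq2, eq1−eq3 (x²,y² cancel):
  77.690·x + 136.488·y = 851.062395
  73.364·x + 138.650·y = 817.270788
det = 77.690·138.650 − 136.488·73.364 = 758.412868
x = (851.062395·138.650 − 136.488·817.270788) / 758.412868 = 8.507432
y = (77.690·817.270788 − 851.062395·73.364) / 758.412868 = 1.392943
|P − Q| = √((8.507432 − 37.604)² + (1.392943 − -6.731)²) = 30.209415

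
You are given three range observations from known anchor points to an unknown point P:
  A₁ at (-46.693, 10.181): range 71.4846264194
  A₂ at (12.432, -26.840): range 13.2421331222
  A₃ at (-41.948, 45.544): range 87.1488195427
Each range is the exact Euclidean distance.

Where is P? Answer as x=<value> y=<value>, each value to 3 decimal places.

eq1: (x + 46.693)² + (y − 10.181)² = 71.4846264194²
eq2: (x − 12.432)² + (y + 26.840)² = 13.2421331222²
eq3: (x + 41.948)² + (y − 45.544)² = 87.1488195427²
eq2−eq3, eq2−eq1 (x²,y² cancel):
  -108.760·x + 144.768·y = -4460.612242
  -118.250·x + 74.042·y = -3525.748939
det = -108.760·74.042 − 144.768·-118.250 = 9066.008080
x = (-4460.612242·74.042 − 144.768·-3525.748939) / 9066.008080 = 19.870153
y = (-108.760·-3525.748939 − -4460.612242·-118.250) / 9066.008080 = -15.884273

x=19.870 y=-15.884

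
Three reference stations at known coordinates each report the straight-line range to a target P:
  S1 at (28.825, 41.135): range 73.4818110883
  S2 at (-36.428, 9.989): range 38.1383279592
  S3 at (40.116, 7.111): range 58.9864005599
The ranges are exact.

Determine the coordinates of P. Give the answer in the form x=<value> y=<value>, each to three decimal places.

eq1: (x − 28.825)² + (y − 41.135)² = 73.4818110883²
eq2: (x + 36.428)² + (y − 9.989)² = 38.1383279592²
eq3: (x − 40.116)² + (y − 7.111)² = 58.9864005599²
eq1−eq2, eq1−eq3 (x²,y² cancel):
  -130.506·x − 62.292·y = 2848.854956
  22.582·x − 68.048·y = 1057.072037
det = -130.506·-68.048 − -62.292·22.582 = 10287.350232
x = (2848.854956·-68.048 − -62.292·1057.072037) / 10287.350232 = -12.443608
y = (-130.506·1057.072037 − 2848.854956·22.582) / 10287.350232 = -19.663673

x=-12.444 y=-19.664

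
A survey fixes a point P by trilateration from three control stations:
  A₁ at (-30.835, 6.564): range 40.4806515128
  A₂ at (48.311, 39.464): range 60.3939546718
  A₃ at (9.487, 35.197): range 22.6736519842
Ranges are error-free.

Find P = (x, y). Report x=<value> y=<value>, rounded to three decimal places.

x=-12.011 y=42.402

eq1: (x + 30.835)² + (y − 6.564)² = 40.4806515128²
eq2: (x − 48.311)² + (y − 39.464)² = 60.3939546718²
eq3: (x − 9.487)² + (y − 35.197)² = 22.6736519842²
eq3−eq1, eq3−eq2 (x²,y² cancel):
  -80.644·x − 57.266·y = -1459.537310
  77.648·x + 8.534·y = -570.807228
det = -80.644·8.534 − -57.266·77.648 = 3758.374472
x = (-1459.537310·8.534 − -57.266·-570.807228) / 3758.374472 = -12.011453
y = (-80.644·-570.807228 − -1459.537310·77.648) / 3758.374472 = 42.401930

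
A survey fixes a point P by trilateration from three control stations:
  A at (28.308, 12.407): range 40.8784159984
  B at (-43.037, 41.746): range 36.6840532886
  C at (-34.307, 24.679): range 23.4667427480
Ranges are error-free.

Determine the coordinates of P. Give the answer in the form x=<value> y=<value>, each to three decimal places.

eq1: (x − 28.308)² + (y − 12.407)² = 40.8784159984²
eq2: (x + 43.037)² + (y − 41.746)² = 36.6840532886²
eq3: (x + 34.307)² + (y − 24.679)² = 23.4667427480²
eq1−eq3, eq1−eq2 (x²,y² cancel):
  -125.230·x + 24.544·y = 1951.103656
  -142.690·x + 58.678·y = 2964.960501
det = -125.230·58.678 − 24.544·-142.690 = -3846.062580
x = (1951.103656·58.678 − 24.544·2964.960501) / -3846.062580 = -10.846124
y = (-125.230·2964.960501 − 1951.103656·-142.690) / -3846.062580 = 24.154319

x=-10.846 y=24.154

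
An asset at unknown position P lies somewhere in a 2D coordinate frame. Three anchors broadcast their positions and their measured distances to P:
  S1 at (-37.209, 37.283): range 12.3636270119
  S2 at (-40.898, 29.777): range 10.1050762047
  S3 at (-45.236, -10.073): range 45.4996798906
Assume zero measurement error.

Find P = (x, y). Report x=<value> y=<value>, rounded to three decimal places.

eq1: (x + 37.209)² + (y − 37.283)² = 12.3636270119²
eq2: (x + 40.898)² + (y − 29.777)² = 10.1050762047²
eq3: (x + 45.236)² + (y + 10.073)² = 45.4996798906²
eq2−eq3, eq2−eq1 (x²,y² cancel):
  -8.676·x − 79.700·y = -2379.663413
  7.378·x + 15.012·y = 164.468929
det = -8.676·15.012 − -79.700·7.378 = 457.782488
x = (-2379.663413·15.012 − -79.700·164.468929) / 457.782488 = -49.401919
y = (-8.676·164.468929 − -2379.663413·7.378) / 457.782488 = 35.235564

x=-49.402 y=35.236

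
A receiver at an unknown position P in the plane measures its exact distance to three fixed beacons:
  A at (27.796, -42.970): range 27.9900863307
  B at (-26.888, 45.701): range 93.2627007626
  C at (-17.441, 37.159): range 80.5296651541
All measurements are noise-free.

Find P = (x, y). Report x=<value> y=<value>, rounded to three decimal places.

eq1: (x − 27.796)² + (y + 42.970)² = 27.9900863307²
eq2: (x + 26.888)² + (y − 45.701)² = 93.2627007626²
eq3: (x + 17.441)² + (y − 37.159)² = 80.5296651541²
eq3−eq1, eq3−eq2 (x²,y² cancel):
  90.474·x − 160.258·y = 6635.640791
  -18.894·x + 17.084·y = -1086.338201
det = 90.474·17.084 − -160.258·-18.894 = -1482.256836
x = (6635.640791·17.084 − -160.258·-1086.338201) / -1482.256836 = 40.972049
y = (90.474·-1086.338201 − 6635.640791·-18.894) / -1482.256836 = -18.275129

x=40.972 y=-18.275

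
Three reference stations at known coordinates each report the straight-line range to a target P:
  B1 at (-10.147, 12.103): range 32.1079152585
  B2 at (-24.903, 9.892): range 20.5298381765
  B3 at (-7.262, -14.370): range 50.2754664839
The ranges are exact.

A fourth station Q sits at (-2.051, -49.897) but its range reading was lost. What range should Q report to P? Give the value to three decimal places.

eq1: (x + 10.147)² + (y − 12.103)² = 32.1079152585²
eq2: (x + 24.903)² + (y − 9.892)² = 20.5298381765²
eq3: (x + 7.262)² + (y + 14.370)² = 50.2754664839²
eq1−eq3, eq1−eq2 (x²,y² cancel):
  5.770·x − 52.946·y = -1486.914982
  -29.512·x − 4.422·y = 1078.010822
det = 5.770·-4.422 − -52.946·-29.512 = -1588.057292
x = (-1486.914982·-4.422 − -52.946·1078.010822) / -1588.057292 = -40.081362
y = (5.770·1078.010822 − -1486.914982·-29.512) / -1588.057292 = 23.715588
|P − Q| = √((-40.081362 − -2.051)² + (23.715588 − -49.897)²) = 82.856029

82.856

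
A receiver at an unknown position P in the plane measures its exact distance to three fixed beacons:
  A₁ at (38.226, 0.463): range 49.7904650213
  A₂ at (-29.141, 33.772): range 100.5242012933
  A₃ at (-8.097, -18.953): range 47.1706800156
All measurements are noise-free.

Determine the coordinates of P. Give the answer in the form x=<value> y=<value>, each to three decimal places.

x=28.741 y=-48.416

eq1: (x − 38.226)² + (y − 0.463)² = 49.7904650213²
eq2: (x + 29.141)² + (y − 33.772)² = 100.5242012933²
eq3: (x + 8.097)² + (y + 18.953)² = 47.1706800156²
eq1−eq3, eq1−eq2 (x²,y² cancel):
  -92.646·x − 38.832·y = -782.646473
  -134.734·x + 66.618·y = -7097.720219
det = -92.646·66.618 − -38.832·-134.734 = -11403.881916
x = (-782.646473·66.618 − -38.832·-7097.720219) / -11403.881916 = 28.740828
y = (-92.646·-7097.720219 − -782.646473·-134.734) / -11403.881916 = -48.415645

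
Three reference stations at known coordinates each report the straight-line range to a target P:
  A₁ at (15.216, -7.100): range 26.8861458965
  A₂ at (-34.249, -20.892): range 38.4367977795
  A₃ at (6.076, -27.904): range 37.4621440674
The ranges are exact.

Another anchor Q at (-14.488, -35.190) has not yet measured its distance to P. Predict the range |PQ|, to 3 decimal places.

42.654

eq1: (x − 15.216)² + (y + 7.100)² = 26.8861458965²
eq2: (x + 34.249)² + (y + 20.892)² = 38.4367977795²
eq3: (x − 6.076)² + (y + 27.904)² = 37.4621440674²
eq1−eq3, eq1−eq2 (x²,y² cancel):
  -18.280·x − 41.608·y = -146.933061
  -98.930·x − 27.584·y = 573.010427
det = -18.280·-27.584 − -41.608·-98.930 = -3612.043920
x = (-146.933061·-27.584 − -41.608·573.010427) / -3612.043920 = -7.722724
y = (-18.280·573.010427 − -146.933061·-98.930) / -3612.043920 = 6.924256
|P − Q| = √((-7.722724 − -14.488)² + (6.924256 − -35.190)²) = 42.654186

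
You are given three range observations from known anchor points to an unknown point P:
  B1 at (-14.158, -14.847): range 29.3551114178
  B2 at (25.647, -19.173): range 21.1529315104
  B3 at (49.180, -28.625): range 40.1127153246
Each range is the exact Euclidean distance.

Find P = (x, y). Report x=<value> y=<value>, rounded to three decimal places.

eq1: (x + 14.158)² + (y + 14.847)² = 29.3551114178²
eq2: (x − 25.647)² + (y + 19.173)² = 21.1529315104²
eq3: (x − 49.180)² + (y + 28.625)² = 40.1127153246²
eq2−eq1, eq2−eq3 (x²,y² cancel):
  -79.610·x + 8.652·y = -1018.766220
  47.066·x − 18.904·y = 1051.107068
det = -79.610·-18.904 − 8.652·47.066 = 1097.732408
x = (-1018.766220·-18.904 − 8.652·1051.107068) / 1097.732408 = 9.259614
y = (-79.610·1051.107068 − -1018.766220·47.066) / 1097.732408 = -32.548354

x=9.260 y=-32.548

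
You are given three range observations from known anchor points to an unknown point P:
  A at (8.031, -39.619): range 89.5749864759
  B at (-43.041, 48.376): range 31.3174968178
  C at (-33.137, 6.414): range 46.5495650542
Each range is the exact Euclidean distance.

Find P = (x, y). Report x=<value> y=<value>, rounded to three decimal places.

x=-11.730 y=47.749

eq1: (x − 8.031)² + (y + 39.619)² = 89.5749864759²
eq2: (x + 43.041)² + (y − 48.376)² = 31.3174968178²
eq3: (x + 33.137)² + (y − 6.414)² = 46.5495650542²
eq3−eq1, eq3−eq2 (x²,y² cancel):
  82.336·x − 92.066·y = -5361.854238
  -19.808·x + 83.924·y = 4239.641292
det = 82.336·83.924 − -92.066·-19.808 = 5086.323136
x = (-5361.854238·83.924 − -92.066·4239.641292) / 5086.323136 = -11.729778
y = (82.336·4239.641292 − -5361.854238·-19.808) / 5086.323136 = 47.749128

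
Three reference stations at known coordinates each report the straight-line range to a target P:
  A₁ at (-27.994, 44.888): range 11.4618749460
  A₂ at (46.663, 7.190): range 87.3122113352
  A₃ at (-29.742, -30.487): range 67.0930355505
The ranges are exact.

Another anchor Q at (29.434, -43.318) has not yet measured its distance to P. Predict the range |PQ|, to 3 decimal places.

eq1: (x + 27.994)² + (y − 44.888)² = 11.4618749460²
eq2: (x − 46.663)² + (y − 7.190)² = 87.3122113352²
eq3: (x + 29.742)² + (y + 30.487)² = 67.0930355505²
eq3−eq2, eq3−eq1 (x²,y² cancel):
  152.810·x + 75.354·y = -2706.858893
  3.496·x + 150.750·y = 5354.653689
det = 152.810·150.750 − 75.354·3.496 = 22772.669916
x = (-2706.858893·150.750 − 75.354·5354.653689) / 22772.669916 = -35.637172
y = (152.810·5354.653689 − -2706.858893·3.496) / 22772.669916 = 36.346542
|P − Q| = √((-35.637172 − 29.434)² + (36.346542 − -43.318)²) = 102.862514

102.863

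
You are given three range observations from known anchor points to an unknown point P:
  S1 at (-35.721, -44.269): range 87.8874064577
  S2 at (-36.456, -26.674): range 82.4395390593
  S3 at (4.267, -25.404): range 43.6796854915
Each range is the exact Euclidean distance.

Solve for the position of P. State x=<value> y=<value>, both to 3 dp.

x=43.294 y=-5.787

eq1: (x + 35.721)² + (y + 44.269)² = 87.8874064577²
eq2: (x + 36.456)² + (y + 26.674)² = 82.4395390593²
eq3: (x − 4.267)² + (y + 25.404)² = 43.6796854915²
eq3−eq1, eq3−eq2 (x²,y² cancel):
  -79.976·x − 37.730·y = -3244.117592
  -81.446·x − 2.540·y = -3511.390969
det = -79.976·-2.540 − -37.730·-81.446 = -2869.818540
x = (-3244.117592·-2.540 − -37.730·-3511.390969) / -2869.818540 = 43.293581
y = (-79.976·-3511.390969 − -3244.117592·-81.446) / -2869.818540 = -5.786639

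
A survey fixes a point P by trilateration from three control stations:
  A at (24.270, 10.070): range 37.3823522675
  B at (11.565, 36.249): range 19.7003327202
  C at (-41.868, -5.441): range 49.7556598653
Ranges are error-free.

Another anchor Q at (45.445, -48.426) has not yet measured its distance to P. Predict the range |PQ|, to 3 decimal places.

94.662

eq1: (x − 24.270)² + (y − 10.070)² = 37.3823522675²
eq2: (x − 11.565)² + (y − 36.249)² = 19.7003327202²
eq3: (x + 41.868)² + (y + 5.441)² = 49.7556598653²
eq1−eq3, eq1−eq2 (x²,y² cancel):
  -132.276·x − 31.022·y = 13.910677
  -25.410·x + 52.358·y = 1766.638578
det = -132.276·52.358 − -31.022·-25.410 = -7713.975828
x = (13.910677·52.358 − -31.022·1766.638578) / -7713.975828 = -7.199011
y = (-132.276·1766.638578 − 13.910677·-25.410) / -7713.975828 = 30.247750
|P − Q| = √((-7.199011 − 45.445)² + (30.247750 − -48.426)²) = 94.662299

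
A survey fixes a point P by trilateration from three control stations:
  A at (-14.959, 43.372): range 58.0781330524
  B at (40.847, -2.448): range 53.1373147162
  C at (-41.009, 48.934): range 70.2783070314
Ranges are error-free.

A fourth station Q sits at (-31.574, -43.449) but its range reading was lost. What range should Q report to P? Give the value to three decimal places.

35.527

eq1: (x + 14.959)² + (y − 43.372)² = 58.0781330524²
eq2: (x − 40.847)² + (y + 2.448)² = 53.1373147162²
eq3: (x + 41.009)² + (y − 48.934)² = 70.2783070314²
eq2−eq3, eq2−eq1 (x²,y² cancel):
  -163.712·x + 102.764·y = 286.338100
  -111.612·x + 91.640·y = -119.063372
det = -163.712·91.640 − 102.764·-111.612 = -3532.872112
x = (286.338100·91.640 − 102.764·-119.063372) / -3532.872112 = -10.890700
y = (-163.712·-119.063372 − 286.338100·-111.612) / -3532.872112 = -14.563468
|P − Q| = √((-10.890700 − -31.574)² + (-14.563468 − -43.449)²) = 35.527072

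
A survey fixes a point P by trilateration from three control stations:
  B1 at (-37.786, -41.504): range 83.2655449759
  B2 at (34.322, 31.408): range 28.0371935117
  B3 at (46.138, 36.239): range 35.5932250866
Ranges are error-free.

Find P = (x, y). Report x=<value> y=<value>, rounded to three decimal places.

eq1: (x + 37.786)² + (y + 41.504)² = 83.2655449759²
eq2: (x − 34.322)² + (y − 31.408)² = 28.0371935117²
eq3: (x − 46.138)² + (y − 36.239)² = 35.5932250866²
eq3−eq1, eq3−eq2 (x²,y² cancel):
  -167.848·x − 155.486·y = -5957.889661
  -23.632·x − 9.662·y = -796.724565
det = -167.848·-9.662 − -155.486·-23.632 = -2052.697776
x = (-5957.889661·-9.662 − -155.486·-796.724565) / -2052.697776 = 32.305967
y = (-167.848·-796.724565 − -5957.889661·-23.632) / -2052.697776 = 3.443383

x=32.306 y=3.443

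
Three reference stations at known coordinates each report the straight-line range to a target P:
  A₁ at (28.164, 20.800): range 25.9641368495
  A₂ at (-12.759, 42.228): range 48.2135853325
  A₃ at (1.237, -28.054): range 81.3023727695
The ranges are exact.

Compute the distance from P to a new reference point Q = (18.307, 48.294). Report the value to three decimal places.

eq1: (x − 28.164)² + (y − 20.800)² = 25.9641368495²
eq2: (x + 12.759)² + (y − 42.228)² = 48.2135853325²
eq3: (x − 1.237)² + (y + 28.054)² = 81.3023727695²
eq1−eq3, eq1−eq2 (x²,y² cancel):
  -53.854·x − 97.708·y = -6373.233227
  -81.846·x + 42.856·y = -930.268239
det = -53.854·42.856 − -97.708·-81.846 = -10304.975992
x = (-6373.233227·42.856 − -97.708·-930.268239) / -10304.975992 = 35.325258
y = (-53.854·-930.268239 − -6373.233227·-81.846) / -10304.975992 = 45.757019
|P − Q| = √((35.325258 − 18.307)² + (45.757019 − 48.294)²) = 17.206318

17.206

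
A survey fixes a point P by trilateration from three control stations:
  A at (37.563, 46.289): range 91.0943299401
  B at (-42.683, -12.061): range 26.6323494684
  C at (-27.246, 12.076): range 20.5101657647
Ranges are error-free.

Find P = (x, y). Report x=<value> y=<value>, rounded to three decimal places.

eq1: (x − 37.563)² + (y − 46.289)² = 91.0943299401²
eq2: (x + 42.683)² + (y + 12.061)² = 26.6323494684²
eq3: (x + 27.246)² + (y − 12.076)² = 20.5101657647²
eq2−eq1, eq2−eq3 (x²,y² cancel):
  160.492·x + 116.700·y = -6002.550629
  30.874·x + 48.274·y = -790.516779
det = 160.492·48.274 − 116.700·30.874 = 4144.595008
x = (-6002.550629·48.274 − 116.700·-790.516779) / 4144.595008 = -47.655759
y = (160.492·-790.516779 − -6002.550629·30.874) / 4144.595008 = 14.102977

x=-47.656 y=14.103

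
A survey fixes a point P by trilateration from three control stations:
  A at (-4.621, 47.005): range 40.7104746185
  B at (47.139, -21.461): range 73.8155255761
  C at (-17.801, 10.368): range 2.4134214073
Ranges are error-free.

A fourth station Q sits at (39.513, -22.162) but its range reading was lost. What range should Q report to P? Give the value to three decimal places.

67.283

eq1: (x + 4.621)² + (y − 47.005)² = 40.7104746185²
eq2: (x − 47.139)² + (y + 21.461)² = 73.8155255761²
eq3: (x + 17.801)² + (y − 10.368)² = 2.4134214073²
eq3−eq2, eq3−eq1 (x²,y² cancel):
  129.880·x − 63.658·y = -3184.618396
  26.360·x + 73.274·y = 154.934500
det = 129.880·73.274 − -63.658·26.360 = 11194.852000
x = (-3184.618396·73.274 − -63.658·154.934500) / 11194.852000 = -19.963364
y = (129.880·154.934500 − -3184.618396·26.360) / 11194.852000 = 9.296187
|P − Q| = √((-19.963364 − 39.513)² + (9.296187 − -22.162)²) = 67.283396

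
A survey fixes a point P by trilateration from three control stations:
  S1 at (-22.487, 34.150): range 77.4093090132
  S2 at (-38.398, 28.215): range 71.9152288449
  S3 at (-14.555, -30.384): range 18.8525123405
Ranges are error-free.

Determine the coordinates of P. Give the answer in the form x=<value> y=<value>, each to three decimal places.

eq1: (x + 22.487)² + (y − 34.150)² = 77.4093090132²
eq2: (x + 38.398)² + (y − 28.215)² = 71.9152288449²
eq3: (x + 14.555)² + (y + 30.384)² = 18.8525123405²
eq1−eq2, eq1−eq3 (x²,y² cancel):
  -31.822·x − 11.870·y = 1419.005942
  15.864·x − 129.068·y = 5099.931712
det = -31.822·-129.068 − -11.870·15.864 = 4295.507576
x = (1419.005942·-129.068 − -11.870·5099.931712) / 4295.507576 = -28.544256
y = (-31.822·5099.931712 − 1419.005942·15.864) / 4295.507576 = -43.021956

x=-28.544 y=-43.022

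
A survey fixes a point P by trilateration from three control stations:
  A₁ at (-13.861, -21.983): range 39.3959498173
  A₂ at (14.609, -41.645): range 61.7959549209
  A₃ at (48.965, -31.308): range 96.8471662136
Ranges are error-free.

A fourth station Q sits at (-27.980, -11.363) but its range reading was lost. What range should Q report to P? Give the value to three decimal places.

eq1: (x + 13.861)² + (y + 21.983)² = 39.3959498173²
eq2: (x − 14.609)² + (y + 41.645)² = 61.7959549209²
eq3: (x − 48.965)² + (y + 31.308)² = 96.8471662136²
eq1−eq2, eq1−eq3 (x²,y² cancel):
  56.940·x − 39.324·y = -994.349887
  125.652·x − 18.650·y = -5124.950263
det = 56.940·-18.650 − -39.324·125.652 = 3879.208248
x = (-994.349887·-18.650 − -39.324·-5124.950263) / 3879.208248 = -47.171718
y = (56.940·-5124.950263 − -994.349887·125.652) / 3879.208248 = -43.017184
|P − Q| = √((-47.171718 − -27.980)² + (-43.017184 − -11.363)²) = 37.017691

37.018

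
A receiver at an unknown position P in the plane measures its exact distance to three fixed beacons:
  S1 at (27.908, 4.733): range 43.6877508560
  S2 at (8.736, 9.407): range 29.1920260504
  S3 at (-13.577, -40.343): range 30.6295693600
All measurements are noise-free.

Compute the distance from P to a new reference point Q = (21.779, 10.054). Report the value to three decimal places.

40.285

eq1: (x − 27.908)² + (y − 4.733)² = 43.6877508560²
eq2: (x − 8.736)² + (y − 9.407)² = 29.1920260504²
eq3: (x + 13.577)² + (y + 40.343)² = 30.6295693600²
eq1−eq3, eq1−eq2 (x²,y² cancel):
  -82.970·x − 90.152·y = 1981.083881
  -38.344·x + 9.348·y = 419.996782
det = -82.970·9.348 − -90.152·-38.344 = -4232.391848
x = (1981.083881·9.348 − -90.152·419.996782) / -4232.391848 = -13.321716
y = (-82.970·419.996782 − 1981.083881·-38.344) / -4232.391848 = -9.714494
|P − Q| = √((-13.321716 − 21.779)² + (-9.714494 − 10.054)²) = 40.284658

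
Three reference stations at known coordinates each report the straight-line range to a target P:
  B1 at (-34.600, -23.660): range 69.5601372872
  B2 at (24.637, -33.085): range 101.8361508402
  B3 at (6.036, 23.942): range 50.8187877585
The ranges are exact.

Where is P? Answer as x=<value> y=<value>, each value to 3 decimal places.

x=-39.890 y=45.699

eq1: (x + 34.600)² + (y + 23.660)² = 69.5601372872²
eq2: (x − 24.637)² + (y + 33.085)² = 101.8361508402²
eq3: (x − 6.036)² + (y − 23.942)² = 50.8187877585²
eq2−eq1, eq2−eq3 (x²,y² cancel):
  -118.474·x + 18.850·y = 5587.345525
  -37.202·x + 114.054·y = 6696.106095
det = -118.474·114.054 − 18.850·-37.202 = -12811.175896
x = (5587.345525·114.054 − 18.850·6696.106095) / -12811.175896 = -39.889977
y = (-118.474·6696.106095 − 5587.345525·-37.202) / -12811.175896 = 45.698697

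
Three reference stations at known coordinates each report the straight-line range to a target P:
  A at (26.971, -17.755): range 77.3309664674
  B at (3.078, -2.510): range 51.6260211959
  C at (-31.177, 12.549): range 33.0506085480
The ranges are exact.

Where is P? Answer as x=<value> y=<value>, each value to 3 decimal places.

eq1: (x − 26.971)² + (y + 17.755)² = 77.3309664674²
eq2: (x − 3.078)² + (y + 2.510)² = 51.6260211959²
eq3: (x + 31.177)² + (y − 12.549)² = 33.0506085480²
eq1−eq2, eq1−eq3 (x²,y² cancel):
  -47.786·x + 30.490·y = 2287.931628
  -116.296·x + 60.608·y = 4974.543513
det = -47.786·60.608 − 30.490·-116.296 = 649.651152
x = (2287.931628·60.608 − 30.490·4974.543513) / 649.651152 = -20.021317
y = (-47.786·4974.543513 − 2287.931628·-116.296) / 649.651152 = 43.659986

x=-20.021 y=43.660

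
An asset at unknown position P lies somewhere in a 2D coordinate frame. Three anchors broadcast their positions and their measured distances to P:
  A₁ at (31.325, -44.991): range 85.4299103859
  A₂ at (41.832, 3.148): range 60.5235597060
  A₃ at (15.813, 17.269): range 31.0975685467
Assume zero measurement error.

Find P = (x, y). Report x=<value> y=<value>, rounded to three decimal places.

eq1: (x − 31.325)² + (y + 44.991)² = 85.4299103859²
eq2: (x − 41.832)² + (y − 3.148)² = 60.5235597060²
eq3: (x − 15.813)² + (y − 17.269)² = 31.0975685467²
eq3−eq2, eq3−eq1 (x²,y² cancel):
  52.038·x − 28.242·y = -1484.485712
  31.024·x − 124.520·y = -3874.034443
det = 52.038·-124.520 − -28.242·31.024 = -5603.591952
x = (-1484.485712·-124.520 − -28.242·-3874.034443) / -5603.591952 = -13.462379
y = (52.038·-3874.034443 − -1484.485712·31.024) / -5603.591952 = 27.757610

x=-13.462 y=27.758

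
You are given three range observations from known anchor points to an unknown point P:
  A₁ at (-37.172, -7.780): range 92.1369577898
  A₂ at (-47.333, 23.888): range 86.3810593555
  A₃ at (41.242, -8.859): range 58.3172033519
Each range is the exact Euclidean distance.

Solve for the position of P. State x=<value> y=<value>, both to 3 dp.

x=35.271 y=49.152

eq1: (x + 37.172)² + (y + 7.780)² = 92.1369577898²
eq2: (x + 47.333)² + (y − 23.888)² = 86.3810593555²
eq3: (x − 41.242)² + (y + 8.859)² = 58.3172033519²
eq2−eq1, eq2−eq3 (x²,y² cancel):
  20.322·x − 63.336·y = -2396.295024
  177.150·x − 65.494·y = 3029.126221
det = 20.322·-65.494 − -63.336·177.150 = 9889.003332
x = (-2396.295024·-65.494 − -63.336·3029.126221) / 9889.003332 = 35.271066
y = (20.322·3029.126221 − -2396.295024·177.150) / 9889.003332 = 49.151724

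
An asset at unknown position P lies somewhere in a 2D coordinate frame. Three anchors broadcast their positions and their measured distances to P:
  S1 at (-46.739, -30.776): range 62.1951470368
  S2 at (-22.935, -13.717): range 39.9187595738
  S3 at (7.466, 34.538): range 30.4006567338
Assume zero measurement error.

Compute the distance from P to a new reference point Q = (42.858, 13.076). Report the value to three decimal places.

65.939

eq1: (x + 46.739)² + (y + 30.776)² = 62.1951470368²
eq2: (x + 22.935)² + (y + 13.717)² = 39.9187595738²
eq3: (x − 7.466)² + (y − 34.538)² = 30.4006567338²
eq1−eq3, eq1−eq2 (x²,y² cancel):
  108.410·x + 130.628·y = 1060.954688
  47.608·x + 34.118·y = -142.797034
det = 108.410·34.118 − 130.628·47.608 = -2520.205444
x = (1060.954688·34.118 − 130.628·-142.797034) / -2520.205444 = -21.764473
y = (108.410·-142.797034 − 1060.954688·47.608) / -2520.205444 = 26.184594
|P − Q| = √((-21.764473 − 42.858)² + (26.184594 − 13.076)²) = 65.938602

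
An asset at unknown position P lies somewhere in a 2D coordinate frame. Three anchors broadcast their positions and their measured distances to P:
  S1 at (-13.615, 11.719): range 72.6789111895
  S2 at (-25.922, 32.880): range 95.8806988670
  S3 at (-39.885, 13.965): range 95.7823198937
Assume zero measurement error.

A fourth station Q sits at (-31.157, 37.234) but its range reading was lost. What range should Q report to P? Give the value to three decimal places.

102.674

eq1: (x + 13.615)² + (y − 11.719)² = 72.6789111895²
eq2: (x + 25.922)² + (y − 32.880)² = 95.8806988670²
eq3: (x + 39.885)² + (y − 13.965)² = 95.7823198937²
eq3−eq2, eq3−eq1 (x²,y² cancel):
  27.926·x + 37.830·y = -51.645577
  52.540·x − 4.492·y = 2428.897409
det = 27.926·-4.492 − 37.830·52.540 = -2113.031792
x = (-51.645577·-4.492 − 37.830·2428.897409) / -2113.031792 = 43.375210
y = (27.926·2428.897409 − -51.645577·52.540) / -2113.031792 = -33.384660
|P − Q| = √((43.375210 − -31.157)² + (-33.384660 − 37.234)²) = 102.674463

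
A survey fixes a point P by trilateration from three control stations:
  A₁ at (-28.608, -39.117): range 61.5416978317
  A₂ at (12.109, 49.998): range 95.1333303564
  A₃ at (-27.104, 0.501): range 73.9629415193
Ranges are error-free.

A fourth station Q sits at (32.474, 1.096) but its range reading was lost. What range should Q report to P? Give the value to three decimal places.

43.951

eq1: (x + 28.608)² + (y + 39.117)² = 61.5416978317²
eq2: (x − 12.109)² + (y − 49.998)² = 95.1333303564²
eq3: (x + 27.104)² + (y − 0.501)² = 73.9629415193²
eq3−eq2, eq3−eq1 (x²,y² cancel):
  78.426·x + 98.994·y = -1668.283759
  -3.008·x − 79.236·y = 3296.815682
det = 78.426·-79.236 − 98.994·-3.008 = -5916.388584
x = (-1668.283759·-79.236 − 98.994·3296.815682) / -5916.388584 = 32.820163
y = (78.426·3296.815682 − -1668.283759·-3.008) / -5916.388584 = -42.853485
|P − Q| = √((32.820163 − 32.474)² + (-42.853485 − 1.096)²) = 43.950848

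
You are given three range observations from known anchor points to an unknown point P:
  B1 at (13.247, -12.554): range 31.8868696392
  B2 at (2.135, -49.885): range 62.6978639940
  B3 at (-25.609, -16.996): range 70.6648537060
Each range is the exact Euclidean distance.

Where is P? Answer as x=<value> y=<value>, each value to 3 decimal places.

eq1: (x − 13.247)² + (y + 12.554)² = 31.8868696392²
eq2: (x − 2.135)² + (y + 49.885)² = 62.6978639940²
eq3: (x + 25.609)² + (y + 16.996)² = 70.6648537060²
eq1−eq3, eq1−eq2 (x²,y² cancel):
  -77.712·x − 8.884·y = -3365.150122
  -22.224·x − 74.662·y = -754.264169
det = -77.712·-74.662 − -8.884·-22.224 = 5604.695328
x = (-3365.150122·-74.662 − -8.884·-754.264169) / 5604.695328 = 43.632694
y = (-77.712·-754.264169 − -3365.150122·-22.224) / 5604.695328 = -2.885388

x=43.633 y=-2.885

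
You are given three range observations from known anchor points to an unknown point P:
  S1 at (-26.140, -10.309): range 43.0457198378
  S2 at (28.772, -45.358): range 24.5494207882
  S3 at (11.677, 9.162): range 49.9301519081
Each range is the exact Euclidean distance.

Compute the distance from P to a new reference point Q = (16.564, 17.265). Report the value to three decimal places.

eq1: (x + 26.140)² + (y + 10.309)² = 43.0457198378²
eq2: (x − 28.772)² + (y + 45.358)² = 24.5494207882²
eq3: (x − 11.677)² + (y − 9.162)² = 49.9301519081²
eq1−eq3, eq1−eq2 (x²,y² cancel):
  75.634·x + 38.942·y = -1209.366581
  109.824·x − 70.098·y = 3345.861002
det = 75.634·-70.098 − 38.942·109.824 = -9578.558340
x = (-1209.366581·-70.098 − 38.942·3345.861002) / -9578.558340 = 4.752316
y = (75.634·3345.861002 − -1209.366581·109.824) / -9578.558340 = -40.285637
|P − Q| = √((4.752316 − 16.564)² + (-40.285637 − 17.265)²) = 58.750249

58.750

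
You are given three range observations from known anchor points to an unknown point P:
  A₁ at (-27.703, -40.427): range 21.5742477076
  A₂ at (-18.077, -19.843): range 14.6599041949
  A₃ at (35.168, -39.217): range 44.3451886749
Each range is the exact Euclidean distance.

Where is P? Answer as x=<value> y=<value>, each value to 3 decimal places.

eq1: (x + 27.703)² + (y + 40.427)² = 21.5742477076²
eq2: (x + 18.077)² + (y + 19.843)² = 14.6599041949²
eq3: (x − 35.168)² + (y + 39.217)² = 44.3451886749²
eq2−eq3, eq2−eq1 (x²,y² cancel):
  106.490·x − 38.748·y = 302.655767
  -19.252·x − 41.168·y = 1430.740587
det = 106.490·-41.168 − -38.748·-19.252 = -5129.956816
x = (302.655767·-41.168 − -38.748·1430.740587) / -5129.956816 = -8.377966
y = (106.490·1430.740587 − 302.655767·-19.252) / -5129.956816 = -30.835794

x=-8.378 y=-30.836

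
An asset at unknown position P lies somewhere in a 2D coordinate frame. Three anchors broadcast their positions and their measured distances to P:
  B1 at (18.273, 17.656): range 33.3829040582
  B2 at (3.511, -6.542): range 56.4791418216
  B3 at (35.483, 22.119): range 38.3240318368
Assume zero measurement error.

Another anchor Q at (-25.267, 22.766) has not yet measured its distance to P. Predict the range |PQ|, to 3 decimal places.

43.463

eq1: (x − 18.273)² + (y − 17.656)² = 33.3829040582²
eq2: (x − 3.511)² + (y + 6.542)² = 56.4791418216²
eq3: (x − 35.483)² + (y − 22.119)² = 38.3240318368²
eq2−eq3, eq2−eq1 (x²,y² cancel):
  63.944·x + 57.322·y = 3414.330610
  29.524·x + 48.396·y = 2665.987158
det = 63.944·48.396 − 57.322·29.524 = 1402.259096
x = (3414.330610·48.396 − 57.322·2665.987158) / 1402.259096 = 8.857299
y = (63.944·2665.987158 − 3414.330610·29.524) / 1402.259096 = 49.683533
|P − Q| = √((8.857299 − -25.267)² + (49.683533 − 22.766)²) = 43.462873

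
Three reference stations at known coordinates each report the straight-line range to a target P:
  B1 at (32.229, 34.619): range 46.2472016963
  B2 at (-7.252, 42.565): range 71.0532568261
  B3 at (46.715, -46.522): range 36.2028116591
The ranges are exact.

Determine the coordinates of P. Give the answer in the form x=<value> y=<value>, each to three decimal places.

eq1: (x − 32.229)² + (y − 34.619)² = 46.2472016963²
eq2: (x + 7.252)² + (y − 42.565)² = 71.0532568261²
eq3: (x − 46.715)² + (y + 46.522)² = 36.2028116591²
eq3−eq1, eq3−eq2 (x²,y² cancel):
  -28.972·x + 162.282·y = -2937.564200
  -107.934·x + 178.174·y = -6220.138714
det = -28.972·178.174 − 162.282·-107.934 = 12353.688260
x = (-2937.564200·178.174 − 162.282·-6220.138714) / 12353.688260 = 39.342015
y = (-28.972·-6220.138714 − -2937.564200·-107.934) / 12353.688260 = -11.077922

x=39.342 y=-11.078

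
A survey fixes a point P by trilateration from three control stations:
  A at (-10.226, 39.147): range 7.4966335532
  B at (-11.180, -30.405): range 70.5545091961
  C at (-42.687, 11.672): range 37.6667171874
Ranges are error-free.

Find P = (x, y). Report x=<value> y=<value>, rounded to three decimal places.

x=-17.690 y=39.849

eq1: (x + 10.226)² + (y − 39.147)² = 7.4966335532²
eq2: (x + 11.180)² + (y + 30.405)² = 70.5545091961²
eq3: (x + 42.687)² + (y − 11.672)² = 37.6667171874²
eq2−eq3, eq2−eq1 (x²,y² cancel):
  -63.014·x + 84.154·y = 4468.116312
  1.908·x + 139.104·y = 5509.341513
det = -63.014·139.104 − 84.154·1.908 = -8926.065288
x = (4468.116312·139.104 − 84.154·5509.341513) / -8926.065288 = -17.689735
y = (-63.014·5509.341513 − 4468.116312·1.908) / -8926.065288 = 39.848556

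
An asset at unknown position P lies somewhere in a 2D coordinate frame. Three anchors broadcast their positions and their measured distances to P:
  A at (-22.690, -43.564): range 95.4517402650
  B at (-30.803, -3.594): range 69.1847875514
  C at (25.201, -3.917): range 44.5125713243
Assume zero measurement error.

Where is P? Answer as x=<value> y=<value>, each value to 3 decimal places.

eq1: (x + 22.690)² + (y + 43.564)² = 95.4517402650²
eq2: (x + 30.803)² + (y + 3.594)² = 69.1847875514²
eq3: (x − 25.201)² + (y + 3.917)² = 44.5125713243²
eq2−eq1, eq2−eq3 (x²,y² cancel):
  16.226·x − 79.940·y = -2873.583340
  112.008·x − 0.646·y = 2493.857468
det = 16.226·-0.646 − -79.940·112.008 = 8943.437524
x = (-2873.583340·-0.646 − -79.940·2493.857468) / 8943.437524 = 22.498653
y = (16.226·2493.857468 − -2873.583340·112.008) / 8943.437524 = 40.513466

x=22.499 y=40.513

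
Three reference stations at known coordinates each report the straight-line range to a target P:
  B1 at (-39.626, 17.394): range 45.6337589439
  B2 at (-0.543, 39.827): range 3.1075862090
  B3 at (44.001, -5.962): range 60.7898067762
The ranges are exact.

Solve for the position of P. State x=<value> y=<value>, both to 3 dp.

x=1.391 y=37.395

eq1: (x + 39.626)² + (y − 17.394)² = 45.6337589439²
eq2: (x + 0.543)² + (y − 39.827)² = 3.1075862090²
eq3: (x − 44.001)² + (y + 5.962)² = 60.7898067762²
eq2−eq3, eq2−eq1 (x²,y² cancel):
  89.088·x − 91.578·y = -3300.594849
  -78.166·x − 44.866·y = -1786.496529
det = 89.088·-44.866 − -91.578·-78.166 = -11155.308156
x = (-3300.594849·-44.866 − -91.578·-1786.496529) / -11155.308156 = 1.391202
y = (89.088·-1786.496529 − -3300.594849·-78.166) / -11155.308156 = 37.394727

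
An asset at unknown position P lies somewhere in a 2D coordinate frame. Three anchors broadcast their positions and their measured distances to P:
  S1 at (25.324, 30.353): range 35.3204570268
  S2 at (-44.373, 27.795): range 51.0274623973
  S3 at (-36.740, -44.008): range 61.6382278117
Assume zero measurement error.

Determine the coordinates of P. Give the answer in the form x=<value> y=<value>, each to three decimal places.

x=1.102 y=4.647

eq1: (x − 25.324)² + (y − 30.353)² = 35.3204570268²
eq2: (x + 44.373)² + (y − 27.795)² = 51.0274623973²
eq3: (x + 36.740)² + (y + 44.008)² = 61.6382278117²
eq3−eq2, eq3−eq1 (x²,y² cancel):
  -15.266·x + 143.606·y = 650.462699
  124.128·x + 148.722·y = 827.814364
det = -15.266·148.722 − 143.606·124.128 = -20095.915620
x = (650.462699·148.722 − 143.606·827.814364) / -20095.915620 = 1.101766
y = (-15.266·827.814364 − 650.462699·124.128) / -20095.915620 = 4.646618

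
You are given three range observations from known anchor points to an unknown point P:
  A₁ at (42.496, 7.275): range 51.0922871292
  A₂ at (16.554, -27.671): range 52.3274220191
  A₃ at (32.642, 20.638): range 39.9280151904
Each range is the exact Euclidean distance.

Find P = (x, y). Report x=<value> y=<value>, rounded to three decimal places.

x=-7.249 y=18.929

eq1: (x − 42.496)² + (y − 7.275)² = 51.0922871292²
eq2: (x − 16.554)² + (y + 27.671)² = 52.3274220191²
eq3: (x − 32.642)² + (y − 20.638)² = 39.9280151904²
eq2−eq1, eq2−eq3 (x²,y² cancel):
  51.884·x + 69.892·y = 946.853775
  32.176·x + 96.618·y = 1595.620749
det = 51.884·96.618 − 69.892·32.176 = 2764.083320
x = (946.853775·96.618 − 69.892·1595.620749) / 2764.083320 = -7.249422
y = (51.884·1595.620749 − 946.853775·32.176) / 2764.083320 = 18.928959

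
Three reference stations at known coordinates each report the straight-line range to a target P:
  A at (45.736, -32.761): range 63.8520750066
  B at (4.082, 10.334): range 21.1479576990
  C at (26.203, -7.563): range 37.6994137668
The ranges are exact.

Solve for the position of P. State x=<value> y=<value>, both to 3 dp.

x=-11.340 y=-4.136

eq1: (x − 45.736)² + (y + 32.761)² = 63.8520750066²
eq2: (x − 4.082)² + (y − 10.334)² = 21.1479576990²
eq3: (x − 26.203)² + (y + 7.563)² = 37.6994137668²
eq1−eq3, eq1−eq2 (x²,y² cancel):
  -39.066·x + 50.396·y = 234.573045
  -83.308·x + 86.190·y = 588.240831
det = -39.066·86.190 − 50.396·-83.308 = 831.291428
x = (234.573045·86.190 − 50.396·588.240831) / 831.291428 = -11.340348
y = (-39.066·588.240831 − 234.573045·-83.308) / 831.291428 = -4.136221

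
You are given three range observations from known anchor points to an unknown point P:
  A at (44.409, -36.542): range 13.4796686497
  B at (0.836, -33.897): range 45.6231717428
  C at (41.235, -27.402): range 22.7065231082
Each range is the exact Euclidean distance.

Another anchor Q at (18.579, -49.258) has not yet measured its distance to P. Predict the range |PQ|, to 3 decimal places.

24.957

eq1: (x − 44.409)² + (y + 36.542)² = 13.4796686497²
eq2: (x − 0.836)² + (y + 33.897)² = 45.6231717428²
eq3: (x − 41.235)² + (y + 27.402)² = 22.7065231082²
eq2−eq1, eq2−eq3 (x²,y² cancel):
  87.146·x − 5.290·y = 4057.543873
  80.798·x + 12.990·y = 2867.376932
det = 87.146·12.990 − -5.290·80.798 = 1559.447960
x = (4057.543873·12.990 − -5.290·2867.376932) / 1559.447960 = 43.525607
y = (87.146·2867.376932 − 4057.543873·80.798) / 1559.447960 = -49.992691
|P − Q| = √((43.525607 − 18.579)² + (-49.992691 − -49.258)²) = 24.957423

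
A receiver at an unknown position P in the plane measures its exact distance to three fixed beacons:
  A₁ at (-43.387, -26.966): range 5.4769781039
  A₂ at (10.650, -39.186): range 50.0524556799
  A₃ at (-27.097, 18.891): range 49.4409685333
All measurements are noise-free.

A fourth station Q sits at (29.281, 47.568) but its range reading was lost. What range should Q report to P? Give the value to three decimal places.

102.375

eq1: (x + 43.387)² + (y + 26.966)² = 5.4769781039²
eq2: (x − 10.650)² + (y + 39.186)² = 50.0524556799²
eq3: (x + 27.097)² + (y − 18.891)² = 49.4409685333²
eq2−eq1, eq2−eq3 (x²,y² cancel):
  -108.074·x + 24.440·y = 3435.882859
  -75.494·x + 116.154·y = -497.008856
det = -108.074·116.154 − 24.440·-75.494 = -10708.154036
x = (3435.882859·116.154 − 24.440·-497.008856) / -10708.154036 = -38.404232
y = (-108.074·-497.008856 − 3435.882859·-75.494) / -10708.154036 = -29.239613
|P − Q| = √((-38.404232 − 29.281)² + (-29.239613 − 47.568)²) = 102.375290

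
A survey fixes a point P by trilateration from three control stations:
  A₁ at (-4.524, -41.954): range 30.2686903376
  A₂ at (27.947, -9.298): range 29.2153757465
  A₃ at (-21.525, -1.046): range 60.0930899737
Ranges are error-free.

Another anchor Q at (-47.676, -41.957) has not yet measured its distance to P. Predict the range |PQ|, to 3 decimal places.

eq1: (x + 4.524)² + (y + 41.954)² = 30.2686903376²
eq2: (x − 27.947)² + (y + 9.298)² = 29.2153757465²
eq3: (x + 21.525)² + (y + 1.046)² = 60.0930899737²
eq3−eq2, eq3−eq1 (x²,y² cancel):
  98.944·x − 16.504·y = 3160.709155
  34.002·x − 81.816·y = 4011.170799
det = 98.944·-81.816 − -16.504·34.002 = -7534.033296
x = (3160.709155·-81.816 − -16.504·4011.170799) / -7534.033296 = 25.536948
y = (98.944·4011.170799 − 3160.709155·34.002) / -7534.033296 = -38.413800
|P − Q| = √((25.536948 − -47.676)² + (-38.413800 − -41.957)²) = 73.298636

73.299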